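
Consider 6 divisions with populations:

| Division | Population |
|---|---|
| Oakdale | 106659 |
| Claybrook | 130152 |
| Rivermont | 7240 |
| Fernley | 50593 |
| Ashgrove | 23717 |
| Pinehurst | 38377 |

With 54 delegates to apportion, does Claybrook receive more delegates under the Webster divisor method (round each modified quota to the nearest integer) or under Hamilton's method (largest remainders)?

Hamilton

Webster: Oakdale 16, Claybrook 19, Rivermont 1, Fernley 8, Ashgrove 4, Pinehurst 6.
Hamilton: Oakdale 16, Claybrook 20, Rivermont 1, Fernley 8, Ashgrove 3, Pinehurst 6.
Claybrook gets 19 under Webster and 20 under Hamilton.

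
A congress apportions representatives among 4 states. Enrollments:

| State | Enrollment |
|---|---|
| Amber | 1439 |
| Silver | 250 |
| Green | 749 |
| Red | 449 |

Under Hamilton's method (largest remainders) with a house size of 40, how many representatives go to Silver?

4

Standard divisor: 2887 ÷ 40 ≈ 72.175.
Standard quotas: Amber 19.938, Silver 3.464, Green 10.378, Red 6.221.
Lower quotas: Amber 19, Silver 3, Green 10, Red 6 (sum 38, leaving 2 seats).
Remainders in descending order: Amber 0.938, Silver 0.464, Green 0.378, Red 0.221.
The surplus seats go to Amber, Silver.
Silver receives 4.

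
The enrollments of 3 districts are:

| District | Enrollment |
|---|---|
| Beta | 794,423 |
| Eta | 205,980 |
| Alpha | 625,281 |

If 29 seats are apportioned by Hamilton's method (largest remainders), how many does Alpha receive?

11

Standard divisor: 1625684 ÷ 29 ≈ 56058.069.
Standard quotas: Beta 14.1714, Eta 3.6744, Alpha 11.1542.
Lower quotas: Beta 14, Eta 3, Alpha 11 (sum 28, leaving 1 seat).
Remainders in descending order: Eta 0.6744, Beta 0.1714, Alpha 0.1542.
The surplus seat goes to Eta.
Alpha receives 11.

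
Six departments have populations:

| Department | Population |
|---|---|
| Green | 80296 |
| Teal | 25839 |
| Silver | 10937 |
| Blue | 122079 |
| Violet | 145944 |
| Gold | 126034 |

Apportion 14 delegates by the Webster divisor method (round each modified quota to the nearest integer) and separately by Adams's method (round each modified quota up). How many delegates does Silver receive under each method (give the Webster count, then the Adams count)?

0 and 1

Webster: Green 2, Teal 1, Silver 0, Blue 3, Violet 4, Gold 4.
Adams: Green 2, Teal 1, Silver 1, Blue 3, Violet 4, Gold 3.
Silver gets 0 under Webster and 1 under Adams.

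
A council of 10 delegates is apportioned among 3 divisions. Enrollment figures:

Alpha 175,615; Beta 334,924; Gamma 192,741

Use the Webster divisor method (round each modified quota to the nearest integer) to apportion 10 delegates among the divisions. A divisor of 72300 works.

Alpha 2, Beta 5, Gamma 3

With modified divisor 72300: modified quotas Alpha 2.429, Beta 4.632, Gamma 2.666.
Rounding to the nearest integer: Alpha 2, Beta 5, Gamma 3 (total 10).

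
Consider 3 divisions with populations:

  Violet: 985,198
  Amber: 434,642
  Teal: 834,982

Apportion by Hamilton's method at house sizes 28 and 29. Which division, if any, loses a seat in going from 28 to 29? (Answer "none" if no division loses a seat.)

Amber

At 28 seats: Violet 12, Amber 6, Teal 10.
At 29 seats: Violet 13, Amber 5, Teal 11.
Amber drops from 6 to 5.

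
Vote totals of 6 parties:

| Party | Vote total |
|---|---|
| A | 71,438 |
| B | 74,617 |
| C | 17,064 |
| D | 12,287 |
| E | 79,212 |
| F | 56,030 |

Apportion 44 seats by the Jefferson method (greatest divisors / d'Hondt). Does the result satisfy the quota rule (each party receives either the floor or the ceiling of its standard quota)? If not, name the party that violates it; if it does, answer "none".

none

Standard quotas: A 10.118, B 10.569, C 2.417, D 1.740, E 11.220, F 7.936.
Jefferson allocation: A 10, B 11, C 2, D 1, E 12, F 8.
Every allocation lies between the lower and upper quota.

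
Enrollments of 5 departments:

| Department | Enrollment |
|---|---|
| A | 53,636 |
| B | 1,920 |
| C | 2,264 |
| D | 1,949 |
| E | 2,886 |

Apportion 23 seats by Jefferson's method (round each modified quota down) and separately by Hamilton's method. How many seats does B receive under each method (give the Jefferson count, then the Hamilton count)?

0 and 1

Jefferson: A 22, B 0, C 0, D 0, E 1.
Hamilton: A 19, B 1, C 1, D 1, E 1.
B gets 0 under Jefferson and 1 under Hamilton.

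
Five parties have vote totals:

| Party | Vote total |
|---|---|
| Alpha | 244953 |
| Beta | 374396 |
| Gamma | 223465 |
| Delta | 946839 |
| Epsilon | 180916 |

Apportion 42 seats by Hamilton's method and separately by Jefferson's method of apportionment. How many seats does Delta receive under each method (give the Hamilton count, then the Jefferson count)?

20 and 21

Hamilton: Alpha 5, Beta 8, Gamma 5, Delta 20, Epsilon 4.
Jefferson: Alpha 5, Beta 8, Gamma 4, Delta 21, Epsilon 4.
Delta gets 20 under Hamilton and 21 under Jefferson.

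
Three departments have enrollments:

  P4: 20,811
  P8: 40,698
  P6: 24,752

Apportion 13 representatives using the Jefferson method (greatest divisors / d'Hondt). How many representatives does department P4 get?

Standard divisor 86261/13 ≈ 6635.462; standard quotas: P4 3.136, P8 6.133, P6 3.730.
Rounding down gives 3, 6, 3 = 12 seats, so the divisor must be adjusted.
With modified divisor 6000: modified quotas P4 3.469, P8 6.783, P6 4.125.
Rounding down: P4 3, P8 6, P6 4 (total 13).
P4 receives 3.

3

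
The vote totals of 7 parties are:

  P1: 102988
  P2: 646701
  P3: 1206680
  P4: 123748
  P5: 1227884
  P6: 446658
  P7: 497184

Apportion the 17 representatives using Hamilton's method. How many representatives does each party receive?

Standard divisor: 4251843 ÷ 17 ≈ 250108.412.
Standard quotas: P1 0.4118, P2 2.5857, P3 4.8246, P4 0.4948, P5 4.9094, P6 1.7859, P7 1.9879.
Lower quotas: P1 0, P2 2, P3 4, P4 0, P5 4, P6 1, P7 1 (sum 12, leaving 5 seats).
Remainders in descending order: P7 0.9879, P5 0.9094, P3 0.8246, P6 0.7859, P2 0.5857, P4 0.4948, P1 0.4118.
The surplus seats go to P7, P5, P3, P6, P2.

P1 0, P2 3, P3 5, P4 0, P5 5, P6 2, P7 2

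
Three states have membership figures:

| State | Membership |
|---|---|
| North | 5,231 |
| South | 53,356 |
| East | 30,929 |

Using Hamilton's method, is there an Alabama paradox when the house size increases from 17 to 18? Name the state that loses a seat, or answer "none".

At 17 seats: North 1, South 10, East 6.
At 18 seats: North 1, South 11, East 6.
No state's allocation decreased.

none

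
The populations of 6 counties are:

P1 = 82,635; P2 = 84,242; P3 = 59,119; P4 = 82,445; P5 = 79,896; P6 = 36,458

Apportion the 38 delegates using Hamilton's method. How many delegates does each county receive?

Total 424795; standard divisor 424795/38 ≈ 11178.816.
Standard quotas: P1 7.3921, P2 7.5359, P3 5.2885, P4 7.3751, P5 7.1471, P6 3.2613.
Lower quotas: P1 7, P2 7, P3 5, P4 7, P5 7, P6 3 (sum 36, leaving 2 seats).
Remainders in descending order: P2 0.5359, P1 0.3921, P4 0.3751, P3 0.2885, P6 0.2613, P5 0.1471.
The surplus seats go to P2, P1.

P1 8, P2 8, P3 5, P4 7, P5 7, P6 3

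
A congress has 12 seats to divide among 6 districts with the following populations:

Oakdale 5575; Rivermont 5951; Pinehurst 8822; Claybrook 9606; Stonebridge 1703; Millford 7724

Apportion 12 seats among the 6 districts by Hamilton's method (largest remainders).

Oakdale 2, Rivermont 2, Pinehurst 3, Claybrook 3, Stonebridge 0, Millford 2

Standard divisor: 39381 ÷ 12 ≈ 3281.75.
Standard quotas: Oakdale 1.6988, Rivermont 1.8134, Pinehurst 2.6882, Claybrook 2.9271, Stonebridge 0.5189, Millford 2.3536.
Lower quotas: Oakdale 1, Rivermont 1, Pinehurst 2, Claybrook 2, Stonebridge 0, Millford 2 (sum 8, leaving 4 seats).
Remainders in descending order: Claybrook 0.9271, Rivermont 0.8134, Oakdale 0.6988, Pinehurst 0.6882, Stonebridge 0.5189, Millford 0.3536.
Largest remainders: Claybrook, Rivermont, Oakdale, Pinehurst receive the extra seats.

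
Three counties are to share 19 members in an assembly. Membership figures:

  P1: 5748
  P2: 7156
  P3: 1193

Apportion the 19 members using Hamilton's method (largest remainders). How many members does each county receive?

Total 14097; standard divisor 14097/19 ≈ 741.947.
Standard quotas: P1 7.7472, P2 9.6449, P3 1.6079.
Lower quotas: P1 7, P2 9, P3 1 (sum 17, leaving 2 seats).
Remainders in descending order: P1 0.7472, P2 0.6449, P3 0.6079.
The surplus seats go to P1, P2.

P1 8, P2 10, P3 1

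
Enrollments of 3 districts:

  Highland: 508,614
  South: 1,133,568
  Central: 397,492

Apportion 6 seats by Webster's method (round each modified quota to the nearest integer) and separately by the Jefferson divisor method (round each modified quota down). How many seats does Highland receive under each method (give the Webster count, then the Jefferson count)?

Webster: Highland 2, South 3, Central 1.
Jefferson: Highland 1, South 4, Central 1.
Highland gets 2 under Webster and 1 under Jefferson.

2 and 1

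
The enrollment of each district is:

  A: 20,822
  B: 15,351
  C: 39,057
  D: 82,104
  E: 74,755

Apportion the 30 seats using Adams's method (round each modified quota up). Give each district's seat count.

A=3, B=2, C=5, D=10, E=10

Standard divisor 232089/30 ≈ 7736.3; standard quotas: A 2.691, B 1.984, C 5.049, D 10.613, E 9.663.
Rounding up gives 3, 2, 6, 11, 10 = 32 seats, so the divisor must be adjusted.
With modified divisor 8260: modified quotas A 2.521, B 1.858, C 4.728, D 9.940, E 9.050.
Rounding up: A 3, B 2, C 5, D 10, E 10 (total 30).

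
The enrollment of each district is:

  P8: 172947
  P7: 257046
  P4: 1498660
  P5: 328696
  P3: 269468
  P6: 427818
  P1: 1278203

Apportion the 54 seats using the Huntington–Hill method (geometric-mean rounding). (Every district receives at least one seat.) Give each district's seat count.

With divisor 77646: modified quotas P8 2.227, P7 3.310, P4 19.301, P5 4.233, P3 3.470, P6 5.510, P1 16.462.
Geometric-mean thresholds: P8 √(2·3)=2.449, P7 √(3·4)=3.464, P4 √(19·20)=19.494, P5 √(4·5)=4.472, P3 √(3·4)=3.464, P6 √(5·6)=5.477, P1 √(16·17)=16.492.
Each quota rounded against its threshold gives P8 2, P7 3, P4 19, P5 4, P3 4, P6 6, P1 16 (total 54).

P8=2, P7=3, P4=19, P5=4, P3=4, P6=6, P1=16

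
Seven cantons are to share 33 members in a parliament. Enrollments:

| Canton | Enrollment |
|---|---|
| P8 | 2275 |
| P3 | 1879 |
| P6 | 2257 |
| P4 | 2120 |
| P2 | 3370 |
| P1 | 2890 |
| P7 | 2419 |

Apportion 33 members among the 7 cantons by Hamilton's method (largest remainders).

P8=4, P3=4, P6=4, P4=4, P2=6, P1=6, P7=5

Standard divisor: 17210 ÷ 33 ≈ 521.515.
Standard quotas: P8 4.362, P3 3.603, P6 4.328, P4 4.065, P2 6.462, P1 5.542, P7 4.638.
Lower quotas: P8 4, P3 3, P6 4, P4 4, P2 6, P1 5, P7 4 (sum 30, leaving 3 seats).
Remainders in descending order: P7 0.638, P3 0.603, P1 0.542, P2 0.462, P8 0.362, P6 0.328, P4 0.065.
Largest remainders: P7, P3, P1 receive the extra seats.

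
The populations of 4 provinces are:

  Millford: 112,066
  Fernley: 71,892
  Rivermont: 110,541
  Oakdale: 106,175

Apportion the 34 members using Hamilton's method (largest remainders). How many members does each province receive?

Millford 10, Fernley 6, Rivermont 9, Oakdale 9

Standard divisor: 400674 ÷ 34 ≈ 11784.529.
Standard quotas: Millford 9.5096, Fernley 6.1005, Rivermont 9.3802, Oakdale 9.0097.
Lower quotas: Millford 9, Fernley 6, Rivermont 9, Oakdale 9 (sum 33, leaving 1 seat).
Remainders in descending order: Millford 0.5096, Rivermont 0.3802, Fernley 0.1005, Oakdale 0.0097.
Largest remainder: Millford receives the extra seat.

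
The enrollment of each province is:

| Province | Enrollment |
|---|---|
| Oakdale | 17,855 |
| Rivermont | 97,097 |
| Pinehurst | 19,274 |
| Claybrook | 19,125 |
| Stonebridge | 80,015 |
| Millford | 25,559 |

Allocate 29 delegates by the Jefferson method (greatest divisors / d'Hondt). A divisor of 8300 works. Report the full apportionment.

Oakdale: 2; Rivermont: 11; Pinehurst: 2; Claybrook: 2; Stonebridge: 9; Millford: 3

With modified divisor 8300: modified quotas Oakdale 2.151, Rivermont 11.698, Pinehurst 2.322, Claybrook 2.304, Stonebridge 9.640, Millford 3.079.
Rounding down: Oakdale 2, Rivermont 11, Pinehurst 2, Claybrook 2, Stonebridge 9, Millford 3 (total 29).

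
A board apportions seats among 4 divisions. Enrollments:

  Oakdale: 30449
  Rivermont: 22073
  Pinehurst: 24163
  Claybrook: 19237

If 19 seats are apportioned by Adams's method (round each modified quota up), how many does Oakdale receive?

6

Standard divisor 95922/19 ≈ 5048.526; standard quotas: Oakdale 6.031, Rivermont 4.372, Pinehurst 4.786, Claybrook 3.810.
Rounding up gives 7, 5, 5, 4 = 21 seats, so the divisor must be adjusted.
With modified divisor 5800: modified quotas Oakdale 5.250, Rivermont 3.806, Pinehurst 4.166, Claybrook 3.317.
Rounding up: Oakdale 6, Rivermont 4, Pinehurst 5, Claybrook 4 (total 19).
Oakdale receives 6.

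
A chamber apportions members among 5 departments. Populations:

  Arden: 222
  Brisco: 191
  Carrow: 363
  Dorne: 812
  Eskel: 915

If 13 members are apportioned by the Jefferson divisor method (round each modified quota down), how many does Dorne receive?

4

Standard divisor 2503/13 ≈ 192.538; standard quotas: Arden 1.153, Brisco 0.992, Carrow 1.885, Dorne 4.217, Eskel 4.752.
Rounding down gives 1, 0, 1, 4, 4 = 10 seats, so the divisor must be adjusted.
With modified divisor 170: modified quotas Arden 1.306, Brisco 1.124, Carrow 2.135, Dorne 4.776, Eskel 5.382.
Rounding down: Arden 1, Brisco 1, Carrow 2, Dorne 4, Eskel 5 (total 13).
Dorne receives 4.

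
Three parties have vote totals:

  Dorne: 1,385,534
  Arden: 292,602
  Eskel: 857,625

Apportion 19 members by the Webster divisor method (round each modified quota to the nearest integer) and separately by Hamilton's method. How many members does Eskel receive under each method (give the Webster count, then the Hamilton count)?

6 and 7

Webster: Dorne 11, Arden 2, Eskel 6.
Hamilton: Dorne 10, Arden 2, Eskel 7.
Eskel gets 6 under Webster and 7 under Hamilton.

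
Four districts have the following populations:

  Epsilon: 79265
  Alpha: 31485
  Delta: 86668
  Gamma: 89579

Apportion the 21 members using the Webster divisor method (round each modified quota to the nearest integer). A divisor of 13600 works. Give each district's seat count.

With modified divisor 13600: modified quotas Epsilon 5.828, Alpha 2.315, Delta 6.373, Gamma 6.587.
Rounding to the nearest integer: Epsilon 6, Alpha 2, Delta 6, Gamma 7 (total 21).

Epsilon=6, Alpha=2, Delta=6, Gamma=7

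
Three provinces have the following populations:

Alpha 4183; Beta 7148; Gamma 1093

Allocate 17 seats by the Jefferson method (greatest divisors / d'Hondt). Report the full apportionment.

Alpha 6, Beta 10, Gamma 1

Standard divisor 12424/17 ≈ 730.824; standard quotas: Alpha 5.724, Beta 9.781, Gamma 1.496.
Rounding down gives 5, 9, 1 = 15 seats, so the divisor must be adjusted.
With modified divisor 670: modified quotas Alpha 6.243, Beta 10.669, Gamma 1.631.
Rounding down: Alpha 6, Beta 10, Gamma 1 (total 17).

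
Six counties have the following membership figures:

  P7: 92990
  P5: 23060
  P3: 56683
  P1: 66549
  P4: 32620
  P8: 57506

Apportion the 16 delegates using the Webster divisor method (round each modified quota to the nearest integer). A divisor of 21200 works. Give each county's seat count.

P7 4, P5 1, P3 3, P1 3, P4 2, P8 3

With modified divisor 21200: modified quotas P7 4.386, P5 1.088, P3 2.674, P1 3.139, P4 1.539, P8 2.713.
Rounding to the nearest integer: P7 4, P5 1, P3 3, P1 3, P4 2, P8 3 (total 16).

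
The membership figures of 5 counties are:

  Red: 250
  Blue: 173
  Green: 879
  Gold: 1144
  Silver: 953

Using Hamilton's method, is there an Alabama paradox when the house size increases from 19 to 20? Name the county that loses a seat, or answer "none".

Red

At 19 seats: Red 2, Blue 1, Green 5, Gold 6, Silver 5.
At 20 seats: Red 1, Blue 1, Green 5, Gold 7, Silver 6.
Red drops from 2 to 1.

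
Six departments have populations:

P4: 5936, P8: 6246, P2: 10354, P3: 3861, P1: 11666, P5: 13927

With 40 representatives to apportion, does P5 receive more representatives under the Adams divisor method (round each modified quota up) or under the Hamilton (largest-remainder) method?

Hamilton

Adams: P4 5, P8 5, P2 8, P3 3, P1 9, P5 10.
Hamilton: P4 4, P8 5, P2 8, P3 3, P1 9, P5 11.
P5 gets 10 under Adams and 11 under Hamilton.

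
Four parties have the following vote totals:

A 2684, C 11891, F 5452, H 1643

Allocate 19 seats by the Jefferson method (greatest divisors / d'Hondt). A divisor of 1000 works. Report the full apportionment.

A=2, C=11, F=5, H=1

With modified divisor 1000: modified quotas A 2.684, C 11.891, F 5.452, H 1.643.
Rounding down: A 2, C 11, F 5, H 1 (total 19).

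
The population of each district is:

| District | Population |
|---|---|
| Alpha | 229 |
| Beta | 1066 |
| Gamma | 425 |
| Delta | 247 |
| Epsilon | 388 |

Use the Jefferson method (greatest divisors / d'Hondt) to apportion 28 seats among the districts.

Alpha: 2, Beta: 13, Gamma: 5, Delta: 3, Epsilon: 5

Standard divisor 2355/28 ≈ 84.107; standard quotas: Alpha 2.723, Beta 12.674, Gamma 5.053, Delta 2.937, Epsilon 4.613.
Rounding down gives 2, 12, 5, 2, 4 = 25 seats, so the divisor must be adjusted.
With modified divisor 77: modified quotas Alpha 2.974, Beta 13.844, Gamma 5.519, Delta 3.208, Epsilon 5.039.
Rounding down: Alpha 2, Beta 13, Gamma 5, Delta 3, Epsilon 5 (total 28).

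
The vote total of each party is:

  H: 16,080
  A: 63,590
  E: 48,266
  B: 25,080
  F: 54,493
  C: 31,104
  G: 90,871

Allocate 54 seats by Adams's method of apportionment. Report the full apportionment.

H=3, A=10, E=8, B=4, F=9, C=5, G=15

Standard divisor 329484/54 ≈ 6101.556; standard quotas: H 2.635, A 10.422, E 7.910, B 4.110, F 8.931, C 5.098, G 14.893.
Rounding up gives 3, 11, 8, 5, 9, 6, 15 = 57 seats, so the divisor must be adjusted.
With modified divisor 6400: modified quotas H 2.513, A 9.936, E 7.542, B 3.919, F 8.515, C 4.860, G 14.199.
Rounding up: H 3, A 10, E 8, B 4, F 9, C 5, G 15 (total 54).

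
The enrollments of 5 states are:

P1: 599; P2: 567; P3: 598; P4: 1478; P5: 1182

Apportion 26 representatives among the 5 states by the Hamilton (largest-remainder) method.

The standard divisor is 4424/26 ≈ 170.154.
Standard quotas: P1 3.520, P2 3.332, P3 3.514, P4 8.686, P5 6.947.
Lower quotas: P1 3, P2 3, P3 3, P4 8, P5 6 (sum 23, leaving 3 seats).
Remainders in descending order: P5 0.947, P4 0.686, P1 0.520, P3 0.514, P2 0.332.
Largest remainders: P5, P4, P1 receive the extra seats.

P1 4, P2 3, P3 3, P4 9, P5 7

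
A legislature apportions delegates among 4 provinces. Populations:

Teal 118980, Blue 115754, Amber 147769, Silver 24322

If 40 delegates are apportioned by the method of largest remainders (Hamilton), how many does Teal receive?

Standard divisor: 406825 ÷ 40 ≈ 10170.625.
Standard quotas: Teal 11.6984, Blue 11.3812, Amber 14.5290, Silver 2.3914.
Lower quotas: Teal 11, Blue 11, Amber 14, Silver 2 (sum 38, leaving 2 seats).
Remainders in descending order: Teal 0.6984, Amber 0.5290, Silver 0.3914, Blue 0.3812.
The surplus seats go to Teal, Amber.
Teal receives 12.

12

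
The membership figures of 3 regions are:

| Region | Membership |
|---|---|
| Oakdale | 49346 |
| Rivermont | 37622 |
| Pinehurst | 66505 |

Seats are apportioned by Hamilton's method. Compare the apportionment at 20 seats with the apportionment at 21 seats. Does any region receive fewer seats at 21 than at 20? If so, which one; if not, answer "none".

none

At 20 seats: Oakdale 6, Rivermont 5, Pinehurst 9.
At 21 seats: Oakdale 7, Rivermont 5, Pinehurst 9.
No region's allocation decreased.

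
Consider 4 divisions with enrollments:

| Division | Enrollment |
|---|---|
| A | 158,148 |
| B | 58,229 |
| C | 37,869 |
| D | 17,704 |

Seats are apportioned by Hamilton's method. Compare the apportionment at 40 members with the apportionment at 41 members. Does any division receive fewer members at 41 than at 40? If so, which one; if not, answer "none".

At 40 seats: A 23, B 8, C 6, D 3.
At 41 seats: A 24, B 9, C 6, D 2.
D drops from 3 to 2.

D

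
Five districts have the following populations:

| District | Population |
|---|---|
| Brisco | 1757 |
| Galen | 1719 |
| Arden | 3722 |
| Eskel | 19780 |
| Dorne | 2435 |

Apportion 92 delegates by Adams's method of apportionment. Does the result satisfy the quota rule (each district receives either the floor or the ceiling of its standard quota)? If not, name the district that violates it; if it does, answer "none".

Eskel

Standard quotas: Brisco 5.496, Galen 5.377, Arden 11.642, Eskel 61.869, Dorne 7.616.
Adams allocation: Brisco 6, Galen 6, Arden 12, Eskel 60, Dorne 8.
Eskel has quota 61.869 (lower 61, upper 62) but receives 60 — outside the quota interval.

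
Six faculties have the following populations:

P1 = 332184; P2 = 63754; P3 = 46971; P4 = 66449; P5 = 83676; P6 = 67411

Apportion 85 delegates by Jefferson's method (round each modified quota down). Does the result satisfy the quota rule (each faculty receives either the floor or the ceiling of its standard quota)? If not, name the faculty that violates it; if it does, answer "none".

P1

Standard quotas: P1 42.752, P2 8.205, P3 6.045, P4 8.552, P5 10.769, P6 8.676.
Jefferson allocation: P1 44, P2 8, P3 6, P4 8, P5 11, P6 8.
P1 has quota 42.752 (lower 42, upper 43) but receives 44 — outside the quota interval.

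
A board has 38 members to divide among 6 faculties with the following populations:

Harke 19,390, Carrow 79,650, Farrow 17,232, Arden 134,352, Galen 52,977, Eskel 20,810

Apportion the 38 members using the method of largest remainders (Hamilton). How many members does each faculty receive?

Harke 2, Carrow 9, Farrow 2, Arden 16, Galen 6, Eskel 3

Total 324411; standard divisor 324411/38 ≈ 8537.132.
Standard quotas: Harke 2.2713, Carrow 9.3298, Farrow 2.0185, Arden 15.7374, Galen 6.2055, Eskel 2.4376.
Lower quotas: Harke 2, Carrow 9, Farrow 2, Arden 15, Galen 6, Eskel 2 (sum 36, leaving 2 seats).
Remainders in descending order: Arden 0.7374, Eskel 0.4376, Carrow 0.3298, Harke 0.2713, Galen 0.2055, Farrow 0.0185.
Largest remainders: Arden, Eskel receive the extra seats.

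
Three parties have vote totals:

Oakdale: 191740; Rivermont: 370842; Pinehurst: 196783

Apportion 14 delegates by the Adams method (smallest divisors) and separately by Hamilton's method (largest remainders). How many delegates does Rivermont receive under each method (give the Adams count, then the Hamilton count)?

Adams: Oakdale 4, Rivermont 6, Pinehurst 4.
Hamilton: Oakdale 3, Rivermont 7, Pinehurst 4.
Rivermont gets 6 under Adams and 7 under Hamilton.

6 and 7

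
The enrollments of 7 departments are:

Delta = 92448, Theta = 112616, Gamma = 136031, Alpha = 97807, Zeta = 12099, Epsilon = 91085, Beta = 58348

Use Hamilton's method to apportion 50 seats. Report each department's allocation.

Delta 8; Theta 9; Gamma 11; Alpha 8; Zeta 1; Epsilon 8; Beta 5

The standard divisor is 600434/50 ≈ 12008.68.
Standard quotas: Delta 7.6984, Theta 9.3779, Gamma 11.3277, Alpha 8.1447, Zeta 1.0075, Epsilon 7.5849, Beta 4.8588.
Lower quotas: Delta 7, Theta 9, Gamma 11, Alpha 8, Zeta 1, Epsilon 7, Beta 4 (sum 47, leaving 3 seats).
Remainders in descending order: Beta 0.8588, Delta 0.6984, Epsilon 0.5849, Theta 0.3779, Gamma 0.3277, Alpha 0.1447, Zeta 0.0075.
Largest remainders: Beta, Delta, Epsilon receive the extra seats.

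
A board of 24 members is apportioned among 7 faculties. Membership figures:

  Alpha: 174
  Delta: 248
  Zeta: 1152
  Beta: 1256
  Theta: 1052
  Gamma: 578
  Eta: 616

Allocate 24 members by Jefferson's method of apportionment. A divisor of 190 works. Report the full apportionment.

With modified divisor 190: modified quotas Alpha 0.916, Delta 1.305, Zeta 6.063, Beta 6.611, Theta 5.537, Gamma 3.042, Eta 3.242.
Rounding down: Alpha 0, Delta 1, Zeta 6, Beta 6, Theta 5, Gamma 3, Eta 3 (total 24).

Alpha=0, Delta=1, Zeta=6, Beta=6, Theta=5, Gamma=3, Eta=3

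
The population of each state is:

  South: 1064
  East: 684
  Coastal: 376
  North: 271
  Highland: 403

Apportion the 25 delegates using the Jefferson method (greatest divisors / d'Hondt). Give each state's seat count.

Standard divisor 2798/25 ≈ 111.92; standard quotas: South 9.507, East 6.112, Coastal 3.360, North 2.421, Highland 3.601.
Rounding down gives 9, 6, 3, 2, 3 = 23 seats, so the divisor must be adjusted.
With modified divisor 100: modified quotas South 10.640, East 6.840, Coastal 3.760, North 2.710, Highland 4.030.
Rounding down: South 10, East 6, Coastal 3, North 2, Highland 4 (total 25).

South=10; East=6; Coastal=3; North=2; Highland=4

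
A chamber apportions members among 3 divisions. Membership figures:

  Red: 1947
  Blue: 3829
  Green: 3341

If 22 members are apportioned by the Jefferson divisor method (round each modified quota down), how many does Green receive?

8

Standard divisor 9117/22 ≈ 414.409; standard quotas: Red 4.698, Blue 9.240, Green 8.062.
Rounding down gives 4, 9, 8 = 21 seats, so the divisor must be adjusted.
With modified divisor 386: modified quotas Red 5.044, Blue 9.920, Green 8.655.
Rounding down: Red 5, Blue 9, Green 8 (total 22).
Green receives 8.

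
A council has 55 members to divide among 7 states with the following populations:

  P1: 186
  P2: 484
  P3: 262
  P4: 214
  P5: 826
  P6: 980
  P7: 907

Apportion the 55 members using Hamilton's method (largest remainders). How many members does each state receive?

Standard divisor: 3859 ÷ 55 ≈ 70.164.
Standard quotas: P1 2.651, P2 6.898, P3 3.734, P4 3.050, P5 11.772, P6 13.967, P7 12.927.
Lower quotas: P1 2, P2 6, P3 3, P4 3, P5 11, P6 13, P7 12 (sum 50, leaving 5 seats).
Remainders in descending order: P6 0.967, P7 0.927, P2 0.898, P5 0.772, P3 0.734, P1 0.651, P4 0.050.
The surplus seats go to P6, P7, P2, P5, P3.

P1=2, P2=7, P3=4, P4=3, P5=12, P6=14, P7=13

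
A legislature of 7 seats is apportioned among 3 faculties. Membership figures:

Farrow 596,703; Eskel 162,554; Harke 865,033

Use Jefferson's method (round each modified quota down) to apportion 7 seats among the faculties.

Farrow=3; Eskel=0; Harke=4

Standard divisor 1624290/7 ≈ 232041.429; standard quotas: Farrow 2.572, Eskel 0.701, Harke 3.728.
Rounding down gives 2, 0, 3 = 5 seats, so the divisor must be adjusted.
With modified divisor 186000: modified quotas Farrow 3.208, Eskel 0.874, Harke 4.651.
Rounding down: Farrow 3, Eskel 0, Harke 4 (total 7).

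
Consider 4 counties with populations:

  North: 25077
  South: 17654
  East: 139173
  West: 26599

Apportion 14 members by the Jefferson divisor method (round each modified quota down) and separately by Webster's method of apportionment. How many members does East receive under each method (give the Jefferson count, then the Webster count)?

10 and 9

Jefferson: North 1, South 1, East 10, West 2.
Webster: North 2, South 1, East 9, West 2.
East gets 10 under Jefferson and 9 under Webster.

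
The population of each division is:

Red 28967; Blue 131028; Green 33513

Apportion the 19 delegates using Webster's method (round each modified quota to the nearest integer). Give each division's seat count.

Standard divisor 193508/19 ≈ 10184.632; standard quotas: Red 2.844, Blue 12.865, Green 3.291.
Rounding to the nearest integer gives Red 3, Blue 13, Green 3 — total 19, matching the house size, so no adjustment is needed.

Red 3; Blue 13; Green 3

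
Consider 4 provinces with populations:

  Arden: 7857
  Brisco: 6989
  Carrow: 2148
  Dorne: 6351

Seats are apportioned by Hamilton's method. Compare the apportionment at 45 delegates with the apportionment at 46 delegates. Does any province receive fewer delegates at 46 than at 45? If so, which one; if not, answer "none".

At 45 seats: Arden 15, Brisco 14, Carrow 4, Dorne 12.
At 46 seats: Arden 15, Brisco 14, Carrow 4, Dorne 13.
No province's allocation decreased.

none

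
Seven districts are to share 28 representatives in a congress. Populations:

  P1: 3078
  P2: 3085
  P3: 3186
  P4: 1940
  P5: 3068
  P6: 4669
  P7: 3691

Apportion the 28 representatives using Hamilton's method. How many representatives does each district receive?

The standard divisor is 22717/28 ≈ 811.321.
Standard quotas: P1 3.794, P2 3.802, P3 3.927, P4 2.391, P5 3.781, P6 5.755, P7 4.549.
Lower quotas: P1 3, P2 3, P3 3, P4 2, P5 3, P6 5, P7 4 (sum 23, leaving 5 seats).
Remainders in descending order: P3 0.927, P2 0.802, P1 0.794, P5 0.781, P6 0.755, P7 0.549, P4 0.391.
The surplus seats go to P3, P2, P1, P5, P6.

P1=4, P2=4, P3=4, P4=2, P5=4, P6=6, P7=4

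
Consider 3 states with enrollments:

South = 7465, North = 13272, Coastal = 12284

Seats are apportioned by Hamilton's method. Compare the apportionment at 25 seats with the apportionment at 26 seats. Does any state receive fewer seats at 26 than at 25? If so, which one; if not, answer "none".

none

At 25 seats: South 6, North 10, Coastal 9.
At 26 seats: South 6, North 10, Coastal 10.
No state's allocation decreased.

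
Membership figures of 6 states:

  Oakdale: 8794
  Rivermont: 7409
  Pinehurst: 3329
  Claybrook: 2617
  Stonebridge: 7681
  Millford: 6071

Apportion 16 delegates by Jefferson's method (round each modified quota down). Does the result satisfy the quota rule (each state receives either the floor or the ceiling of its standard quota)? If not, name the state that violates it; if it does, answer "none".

Standard quotas: Oakdale 3.919, Rivermont 3.302, Pinehurst 1.484, Claybrook 1.166, Stonebridge 3.423, Millford 2.706.
Jefferson allocation: Oakdale 4, Rivermont 3, Pinehurst 1, Claybrook 1, Stonebridge 4, Millford 3.
Every allocation lies between the lower and upper quota.

none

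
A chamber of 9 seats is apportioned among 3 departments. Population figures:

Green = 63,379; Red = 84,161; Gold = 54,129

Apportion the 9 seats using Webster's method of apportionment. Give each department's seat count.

Green 3; Red 4; Gold 2

Standard divisor 201669/9 ≈ 22407.667; standard quotas: Green 2.828, Red 3.756, Gold 2.416.
Rounding to the nearest integer gives Green 3, Red 4, Gold 2 — total 9, matching the house size, so no adjustment is needed.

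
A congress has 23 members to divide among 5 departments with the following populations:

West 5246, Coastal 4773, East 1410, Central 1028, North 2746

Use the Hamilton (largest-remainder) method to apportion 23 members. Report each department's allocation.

West=8, Coastal=7, East=2, Central=2, North=4

Total 15203; standard divisor 15203/23 = 661.
Standard quotas: West 7.9365, Coastal 7.2209, East 2.1331, Central 1.5552, North 4.1543.
Lower quotas: West 7, Coastal 7, East 2, Central 1, North 4 (sum 21, leaving 2 seats).
Remainders in descending order: West 0.9365, Central 0.5552, Coastal 0.2209, North 0.1543, East 0.1331.
The surplus seats go to West, Central.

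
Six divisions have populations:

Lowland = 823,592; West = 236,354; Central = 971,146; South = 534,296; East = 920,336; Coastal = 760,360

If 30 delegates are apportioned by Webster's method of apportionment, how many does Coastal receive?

Standard divisor 4246084/30 ≈ 141536.133; standard quotas: Lowland 5.819, West 1.670, Central 6.861, South 3.775, East 6.502, Coastal 5.372.
Rounding to the nearest integer gives 6, 2, 7, 4, 7, 5 = 31 seats, so the divisor must be adjusted.
With modified divisor 145500: modified quotas Lowland 5.660, West 1.624, Central 6.675, South 3.672, East 6.325, Coastal 5.226.
Rounding to the nearest integer: Lowland 6, West 2, Central 7, South 4, East 6, Coastal 5 (total 30).
Coastal receives 5.

5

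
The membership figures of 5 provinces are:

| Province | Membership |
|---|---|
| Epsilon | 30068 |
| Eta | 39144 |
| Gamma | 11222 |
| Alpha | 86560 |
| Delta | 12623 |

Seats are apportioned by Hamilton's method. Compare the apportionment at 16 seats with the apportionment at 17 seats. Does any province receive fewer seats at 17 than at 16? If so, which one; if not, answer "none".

At 16 seats: Epsilon 3, Eta 3, Gamma 1, Alpha 8, Delta 1.
At 17 seats: Epsilon 3, Eta 4, Gamma 1, Alpha 8, Delta 1.
No province's allocation decreased.

none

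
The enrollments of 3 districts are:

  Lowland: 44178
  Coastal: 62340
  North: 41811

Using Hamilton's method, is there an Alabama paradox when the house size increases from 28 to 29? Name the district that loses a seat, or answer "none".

At 28 seats: Lowland 8, Coastal 12, North 8.
At 29 seats: Lowland 9, Coastal 12, North 8.
No district's allocation decreased.

none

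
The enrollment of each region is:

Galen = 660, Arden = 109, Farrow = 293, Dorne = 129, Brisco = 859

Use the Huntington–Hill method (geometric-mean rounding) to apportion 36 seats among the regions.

Galen=12; Arden=2; Farrow=5; Dorne=2; Brisco=15

With divisor 56: modified quotas Galen 11.786, Arden 1.946, Farrow 5.232, Dorne 2.304, Brisco 15.339.
Geometric-mean thresholds: Galen √(11·12)=11.489, Arden √(1·2)=1.414, Farrow √(5·6)=5.477, Dorne √(2·3)=2.449, Brisco √(15·16)=15.492.
Each quota rounded against its threshold gives Galen 12, Arden 2, Farrow 5, Dorne 2, Brisco 15 (total 36).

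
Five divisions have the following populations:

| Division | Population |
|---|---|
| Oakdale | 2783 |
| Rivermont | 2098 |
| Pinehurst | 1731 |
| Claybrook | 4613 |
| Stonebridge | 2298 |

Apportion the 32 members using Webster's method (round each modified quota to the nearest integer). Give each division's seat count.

Standard divisor 13523/32 ≈ 422.594; standard quotas: Oakdale 6.586, Rivermont 4.965, Pinehurst 4.096, Claybrook 10.916, Stonebridge 5.438.
Rounding to the nearest integer gives Oakdale 7, Rivermont 5, Pinehurst 4, Claybrook 11, Stonebridge 5 — total 32, matching the house size, so no adjustment is needed.

Oakdale 7, Rivermont 5, Pinehurst 4, Claybrook 11, Stonebridge 5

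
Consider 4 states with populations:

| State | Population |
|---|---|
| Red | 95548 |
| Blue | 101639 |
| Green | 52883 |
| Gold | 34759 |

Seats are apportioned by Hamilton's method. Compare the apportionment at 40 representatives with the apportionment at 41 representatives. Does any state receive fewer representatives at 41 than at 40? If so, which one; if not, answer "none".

Green

At 40 seats: Red 13, Blue 14, Green 8, Gold 5.
At 41 seats: Red 14, Blue 15, Green 7, Gold 5.
Green drops from 8 to 7.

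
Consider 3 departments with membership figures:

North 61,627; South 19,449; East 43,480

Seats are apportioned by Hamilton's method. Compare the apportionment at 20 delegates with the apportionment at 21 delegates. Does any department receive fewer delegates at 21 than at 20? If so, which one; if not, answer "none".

none

At 20 seats: North 10, South 3, East 7.
At 21 seats: North 11, South 3, East 7.
No department's allocation decreased.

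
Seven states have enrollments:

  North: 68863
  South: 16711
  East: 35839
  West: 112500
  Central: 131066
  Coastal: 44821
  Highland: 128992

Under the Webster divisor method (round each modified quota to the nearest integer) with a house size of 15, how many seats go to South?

0

Standard divisor 538792/15 ≈ 35919.467; standard quotas: North 1.917, South 0.465, East 0.998, West 3.132, Central 3.649, Coastal 1.248, Highland 3.591.
Rounding to the nearest integer gives North 2, South 0, East 1, West 3, Central 4, Coastal 1, Highland 4 — total 15, matching the house size, so no adjustment is needed.
South receives 0.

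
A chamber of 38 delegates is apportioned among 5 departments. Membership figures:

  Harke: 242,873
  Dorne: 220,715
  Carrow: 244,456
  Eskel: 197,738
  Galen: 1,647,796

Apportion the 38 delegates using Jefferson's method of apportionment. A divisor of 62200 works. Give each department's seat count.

Harke=3; Dorne=3; Carrow=3; Eskel=3; Galen=26

With modified divisor 62200: modified quotas Harke 3.905, Dorne 3.548, Carrow 3.930, Eskel 3.179, Galen 26.492.
Rounding down: Harke 3, Dorne 3, Carrow 3, Eskel 3, Galen 26 (total 38).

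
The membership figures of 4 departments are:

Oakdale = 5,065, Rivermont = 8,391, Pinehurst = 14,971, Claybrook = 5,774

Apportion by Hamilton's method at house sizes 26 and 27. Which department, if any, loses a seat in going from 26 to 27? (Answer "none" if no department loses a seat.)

Claybrook

At 26 seats: Oakdale 4, Rivermont 6, Pinehurst 11, Claybrook 5.
At 27 seats: Oakdale 4, Rivermont 7, Pinehurst 12, Claybrook 4.
Claybrook drops from 5 to 4.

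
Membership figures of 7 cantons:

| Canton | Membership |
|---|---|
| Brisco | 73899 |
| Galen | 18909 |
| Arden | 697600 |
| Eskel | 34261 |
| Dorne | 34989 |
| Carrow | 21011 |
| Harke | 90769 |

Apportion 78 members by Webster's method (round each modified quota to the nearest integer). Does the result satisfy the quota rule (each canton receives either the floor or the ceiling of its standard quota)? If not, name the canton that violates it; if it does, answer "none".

Arden

Standard quotas: Brisco 5.934, Galen 1.518, Arden 56.013, Eskel 2.751, Dorne 2.809, Carrow 1.687, Harke 7.288.
Webster allocation: Brisco 6, Galen 2, Arden 55, Eskel 3, Dorne 3, Carrow 2, Harke 7.
Arden has quota 56.013 (lower 56, upper 57) but receives 55 — outside the quota interval.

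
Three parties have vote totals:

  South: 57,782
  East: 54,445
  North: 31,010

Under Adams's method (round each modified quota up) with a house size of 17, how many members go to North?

Standard divisor 143237/17 ≈ 8425.706; standard quotas: South 6.858, East 6.462, North 3.680.
Rounding up gives 7, 7, 4 = 18 seats, so the divisor must be adjusted.
With modified divisor 9400: modified quotas South 6.147, East 5.792, North 3.299.
Rounding up: South 7, East 6, North 4 (total 17).
North receives 4.

4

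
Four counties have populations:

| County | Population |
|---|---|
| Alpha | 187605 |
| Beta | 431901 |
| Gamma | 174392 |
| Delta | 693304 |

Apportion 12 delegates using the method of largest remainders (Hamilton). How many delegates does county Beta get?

3

The standard divisor is 1487202/12 ≈ 123933.5.
Standard quotas: Alpha 1.5138, Beta 3.4849, Gamma 1.4071, Delta 5.5942.
Lower quotas: Alpha 1, Beta 3, Gamma 1, Delta 5 (sum 10, leaving 2 seats).
Remainders in descending order: Delta 0.5942, Alpha 0.5138, Beta 0.4849, Gamma 0.4071.
Largest remainders: Delta, Alpha receive the extra seats.
Beta receives 3.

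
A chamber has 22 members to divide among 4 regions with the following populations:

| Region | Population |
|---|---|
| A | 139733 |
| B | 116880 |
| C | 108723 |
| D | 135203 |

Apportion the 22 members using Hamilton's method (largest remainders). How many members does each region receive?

A 6, B 5, C 5, D 6

Standard divisor: 500539 ÷ 22 ≈ 22751.773.
Standard quotas: A 6.1416, B 5.1372, C 4.7787, D 5.9425.
Lower quotas: A 6, B 5, C 4, D 5 (sum 20, leaving 2 seats).
Remainders in descending order: D 0.9425, C 0.7787, A 0.1416, B 0.1372.
The surplus seats go to D, C.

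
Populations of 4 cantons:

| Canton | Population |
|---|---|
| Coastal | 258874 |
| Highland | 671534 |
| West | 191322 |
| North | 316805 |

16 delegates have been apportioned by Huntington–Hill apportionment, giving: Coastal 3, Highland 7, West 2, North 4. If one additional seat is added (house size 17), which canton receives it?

Priority for the next seat is population ÷ (√(s·(s+1))).
Priorities: Coastal 74730.487, Highland 89737.505, West 78106.879, North 70839.752.
Highest priority: Highland.

Highland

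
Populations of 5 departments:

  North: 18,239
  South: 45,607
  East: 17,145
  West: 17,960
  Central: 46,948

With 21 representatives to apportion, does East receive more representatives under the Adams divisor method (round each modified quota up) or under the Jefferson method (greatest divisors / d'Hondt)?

Adams

Adams: North 3, South 6, East 3, West 3, Central 6.
Jefferson: North 3, South 7, East 2, West 2, Central 7.
East gets 3 under Adams and 2 under Jefferson.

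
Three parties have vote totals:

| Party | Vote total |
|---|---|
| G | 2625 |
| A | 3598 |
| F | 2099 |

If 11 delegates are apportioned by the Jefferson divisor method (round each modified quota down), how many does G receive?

3

Standard divisor 8322/11 ≈ 756.545; standard quotas: G 3.470, A 4.756, F 2.774.
Rounding down gives 3, 4, 2 = 9 seats, so the divisor must be adjusted.
With modified divisor 680: modified quotas G 3.860, A 5.291, F 3.087.
Rounding down: G 3, A 5, F 3 (total 11).
G receives 3.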